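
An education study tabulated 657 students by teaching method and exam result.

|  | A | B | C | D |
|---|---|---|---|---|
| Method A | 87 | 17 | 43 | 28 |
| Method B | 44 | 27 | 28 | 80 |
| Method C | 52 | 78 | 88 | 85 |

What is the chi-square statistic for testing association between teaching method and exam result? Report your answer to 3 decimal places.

Row totals: 175, 179, 303. Column totals: 183, 122, 159, 193. Grand total N = 657.
Expected counts (row total × column total / N):
  Method A, A: 175×183/657 = 48.7443
  Method A, B: 175×122/657 = 32.4962
  Method A, C: 175×159/657 = 42.3516
  Method A, D: 175×193/657 = 51.4079
  Method B, A: 179×183/657 = 49.8584
  Method B, B: 179×122/657 = 33.2390
  Method B, C: 179×159/657 = 43.3196
  Method B, D: 179×193/657 = 52.5830
  Method C, A: 303×183/657 = 84.3973
  Method C, B: 303×122/657 = 56.2648
  Method C, C: 303×159/657 = 73.3288
  Method C, D: 303×193/657 = 89.0091
Contributions (O − E)²/E:
  (87 − 48.7443)²/48.7443 = 30.0240
  (17 − 32.4962)²/32.4962 = 7.3895
  (43 − 42.3516)²/42.3516 = 0.0099
  (28 − 51.4079)²/51.4079 = 10.6585
  (44 − 49.8584)²/49.8584 = 0.6884
  (27 − 33.2390)²/33.2390 = 1.1711
  (28 − 43.3196)²/43.3196 = 5.4176
  (80 − 52.5830)²/52.5830 = 14.2953
  (52 − 84.3973)²/84.3973 = 12.4362
  (78 − 56.2648)²/56.2648 = 8.3963
  (88 − 73.3288)²/73.3288 = 2.9353
  (85 − 89.0091)²/89.0091 = 0.1806
χ² = 30.0240 + 7.3895 + 0.0099 + 10.6585 + 0.6884 + 1.1711 + 5.4176 + 14.2953 + 12.4362 + 8.3963 + 2.9353 + 0.1806 = 93.603

93.603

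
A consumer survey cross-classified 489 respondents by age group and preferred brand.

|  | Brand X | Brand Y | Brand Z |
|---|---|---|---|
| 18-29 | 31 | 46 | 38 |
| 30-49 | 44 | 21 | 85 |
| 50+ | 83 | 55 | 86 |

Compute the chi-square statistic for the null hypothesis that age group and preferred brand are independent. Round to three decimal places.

30.982

Row totals: 115, 150, 224. Column totals: 158, 122, 209. Grand total N = 489.
Expected counts (row total × column total / N):
  18-29, Brand X: 115×158/489 = 37.1575
  18-29, Brand Y: 115×122/489 = 28.6912
  18-29, Brand Z: 115×209/489 = 49.1513
  30-49, Brand X: 150×158/489 = 48.4663
  30-49, Brand Y: 150×122/489 = 37.4233
  30-49, Brand Z: 150×209/489 = 64.1104
  50+, Brand X: 224×158/489 = 72.3763
  50+, Brand Y: 224×122/489 = 55.8855
  50+, Brand Z: 224×209/489 = 95.7382
Contributions (O − E)²/E:
  (31 − 37.1575)²/37.1575 = 1.0204
  (46 − 28.6912)²/28.6912 = 10.4420
  (38 − 49.1513)²/49.1513 = 2.5300
  (44 − 48.4663)²/48.4663 = 0.4116
  (21 − 37.4233)²/37.4233 = 7.2074
  (85 − 64.1104)²/64.1104 = 6.8066
  (83 − 72.3763)²/72.3763 = 1.5594
  (55 − 55.8855)²/55.8855 = 0.0140
  (86 − 95.7382)²/95.7382 = 0.9905
χ² = 1.0204 + 10.4420 + 2.5300 + 0.4116 + 7.2074 + 6.8066 + 1.5594 + 0.0140 + 0.9905 = 30.982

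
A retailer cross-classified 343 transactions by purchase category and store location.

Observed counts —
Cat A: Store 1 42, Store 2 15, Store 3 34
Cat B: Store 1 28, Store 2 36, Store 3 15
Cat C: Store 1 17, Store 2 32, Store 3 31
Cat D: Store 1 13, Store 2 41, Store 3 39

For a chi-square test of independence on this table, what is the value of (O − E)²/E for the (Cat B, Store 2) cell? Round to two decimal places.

1.94

Row total (Cat B) = 79; column total (Store 2) = 124; N = 343.
Expected count E = 79 × 124 / 343 = 28.560.
Contribution = (O − E)²/E = (36 − 28.560)² / 28.560 = 1.94.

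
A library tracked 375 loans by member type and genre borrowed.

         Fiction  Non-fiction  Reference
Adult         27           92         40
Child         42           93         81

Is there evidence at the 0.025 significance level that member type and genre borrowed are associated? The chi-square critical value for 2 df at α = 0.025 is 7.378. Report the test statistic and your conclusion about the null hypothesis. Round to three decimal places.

Row totals: 159, 216. Column totals: 69, 185, 121. Grand total N = 375.
Expected counts (row total × column total / N):
  Adult, Fiction: 159×69/375 = 29.2560
  Adult, Non-fiction: 159×185/375 = 78.4400
  Adult, Reference: 159×121/375 = 51.3040
  Child, Fiction: 216×69/375 = 39.7440
  Child, Non-fiction: 216×185/375 = 106.5600
  Child, Reference: 216×121/375 = 69.6960
Contributions (O − E)²/E:
  (27 − 29.2560)²/29.2560 = 0.1740
  (92 − 78.4400)²/78.4400 = 2.3441
  (40 − 51.3040)²/51.3040 = 2.4907
  (42 − 39.7440)²/39.7440 = 0.1281
  (93 − 106.5600)²/106.5600 = 1.7255
  (81 − 69.6960)²/69.6960 = 1.8334
χ² = 0.1740 + 2.3441 + 2.4907 + 0.1281 + 1.7255 + 1.8334 = 8.696
df = (2−1)(3−1) = 2. Since 8.696 > 7.378, reject the null hypothesis of independence at α = 0.025.

8.696; reject H₀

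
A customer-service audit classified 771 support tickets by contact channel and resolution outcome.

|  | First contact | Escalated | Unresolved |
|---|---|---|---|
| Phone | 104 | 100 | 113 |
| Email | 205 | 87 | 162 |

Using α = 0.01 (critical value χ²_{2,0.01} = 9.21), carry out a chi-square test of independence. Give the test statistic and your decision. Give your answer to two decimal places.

18.90; reject H₀

Row totals: 317, 454. Column totals: 309, 187, 275. Grand total N = 771.
Expected counts (row total × column total / N):
  Phone, First contact: 317×309/771 = 127.047
  Phone, Escalated: 317×187/771 = 76.886
  Phone, Unresolved: 317×275/771 = 113.067
  Email, First contact: 454×309/771 = 181.953
  Email, Escalated: 454×187/771 = 110.114
  Email, Unresolved: 454×275/771 = 161.933
Contributions (O − E)²/E:
  (104 − 127.047)²/127.047 = 4.1808
  (100 − 76.886)²/76.886 = 6.9487
  (113 − 113.067)²/113.067 = 0.0000
  (205 − 181.953)²/181.953 = 2.9192
  (87 − 110.114)²/110.114 = 4.8519
  (162 − 161.933)²/161.933 = 0.0000
χ² = 4.1808 + 6.9487 + 0.0000 + 2.9192 + 4.8519 + 0.0000 = 18.90
df = (2−1)(3−1) = 2. Since 18.90 > 9.21, reject the null hypothesis of independence at α = 0.01.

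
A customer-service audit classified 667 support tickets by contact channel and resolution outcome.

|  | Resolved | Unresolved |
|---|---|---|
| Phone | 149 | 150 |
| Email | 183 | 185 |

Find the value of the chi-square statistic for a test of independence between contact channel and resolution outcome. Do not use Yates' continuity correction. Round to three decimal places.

Row totals: 299, 368. Column totals: 332, 335. Grand total N = 667.
Expected counts (row total × column total / N):
  Phone, Resolved: 299×332/667 = 148.8276
  Phone, Unresolved: 299×335/667 = 150.1724
  Email, Resolved: 368×332/667 = 183.1724
  Email, Unresolved: 368×335/667 = 184.8276
Contributions (O − E)²/E:
  (149 − 148.8276)²/148.8276 = 0.0002
  (150 − 150.1724)²/150.1724 = 0.0002
  (183 − 183.1724)²/183.1724 = 0.0002
  (185 − 184.8276)²/184.8276 = 0.0002
χ² = 0.0002 + 0.0002 + 0.0002 + 0.0002 = 0.001

0.001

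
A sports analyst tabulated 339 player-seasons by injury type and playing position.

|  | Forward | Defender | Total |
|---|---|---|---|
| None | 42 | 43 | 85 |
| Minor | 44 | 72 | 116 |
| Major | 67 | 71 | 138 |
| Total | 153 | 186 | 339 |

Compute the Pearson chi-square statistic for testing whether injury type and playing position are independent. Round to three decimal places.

Grand total N = 339.
Expected counts (row total × column total / N):
  None, Forward: 85×153/339 = 38.3628
  None, Defender: 85×186/339 = 46.6372
  Minor, Forward: 116×153/339 = 52.3540
  Minor, Defender: 116×186/339 = 63.6460
  Major, Forward: 138×153/339 = 62.2832
  Major, Defender: 138×186/339 = 75.7168
Contributions (O − E)²/E:
  (42 − 38.3628)²/38.3628 = 0.3448
  (43 − 46.6372)²/46.6372 = 0.2837
  (44 − 52.3540)²/52.3540 = 1.3330
  (72 − 63.6460)²/63.6460 = 1.0965
  (67 − 62.2832)²/62.2832 = 0.3572
  (71 − 75.7168)²/75.7168 = 0.2938
χ² = 0.3448 + 0.2837 + 1.3330 + 1.0965 + 0.3572 + 0.2938 = 3.709

3.709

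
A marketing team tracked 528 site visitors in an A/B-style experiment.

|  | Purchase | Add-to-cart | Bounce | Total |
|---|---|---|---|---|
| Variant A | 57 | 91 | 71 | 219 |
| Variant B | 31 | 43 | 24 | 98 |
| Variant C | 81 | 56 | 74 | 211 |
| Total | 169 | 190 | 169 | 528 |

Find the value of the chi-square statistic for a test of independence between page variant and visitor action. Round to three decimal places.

Grand total N = 528.
Expected counts (row total × column total / N):
  Variant A, Purchase: 219×169/528 = 70.09659
  Variant A, Add-to-cart: 219×190/528 = 78.80682
  Variant A, Bounce: 219×169/528 = 70.09659
  Variant B, Purchase: 98×169/528 = 31.36742
  Variant B, Add-to-cart: 98×190/528 = 35.26515
  Variant B, Bounce: 98×169/528 = 31.36742
  Variant C, Purchase: 211×169/528 = 67.53598
  Variant C, Add-to-cart: 211×190/528 = 75.92803
  Variant C, Bounce: 211×169/528 = 67.53598
Contributions (O − E)²/E:
  (57 − 70.09659)²/70.09659 = 2.4469
  (91 − 78.80682)²/78.80682 = 1.8866
  (71 − 70.09659)²/70.09659 = 0.0116
  (31 − 31.36742)²/31.36742 = 0.0043
  (43 − 35.26515)²/35.26515 = 1.6965
  (24 − 31.36742)²/31.36742 = 1.7304
  (81 − 67.53598)²/67.53598 = 2.6842
  (56 − 75.92803)²/75.92803 = 5.2303
  (74 − 67.53598)²/67.53598 = 0.6187
χ² = 2.4469 + 1.8866 + 0.0116 + 0.0043 + 1.6965 + 1.7304 + 2.6842 + 5.2303 + 0.6187 = 16.310

16.310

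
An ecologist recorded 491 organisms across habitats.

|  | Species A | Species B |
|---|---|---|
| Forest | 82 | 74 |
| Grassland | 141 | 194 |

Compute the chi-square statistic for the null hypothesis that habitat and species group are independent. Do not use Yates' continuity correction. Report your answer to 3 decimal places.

4.711

Row totals: 156, 335. Column totals: 223, 268. Grand total N = 491.
Expected counts (row total × column total / N):
  Forest, Species A: 156×223/491 = 70.8513
  Forest, Species B: 156×268/491 = 85.1487
  Grassland, Species A: 335×223/491 = 152.1487
  Grassland, Species B: 335×268/491 = 182.8513
Contributions (O − E)²/E:
  (82 − 70.8513)²/70.8513 = 1.7543
  (74 − 85.1487)²/85.1487 = 1.4597
  (141 − 152.1487)²/152.1487 = 0.8169
  (194 − 182.8513)²/182.8513 = 0.6798
χ² = 1.7543 + 1.4597 + 0.8169 + 0.6798 = 4.711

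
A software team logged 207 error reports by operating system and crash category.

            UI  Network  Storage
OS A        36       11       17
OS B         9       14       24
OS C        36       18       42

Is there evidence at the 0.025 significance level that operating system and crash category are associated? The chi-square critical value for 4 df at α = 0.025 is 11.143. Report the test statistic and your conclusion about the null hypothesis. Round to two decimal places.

16.73; reject H₀

Row totals: 64, 47, 96. Column totals: 81, 43, 83. Grand total N = 207.
Expected counts (row total × column total / N):
  OS A, UI: 64×81/207 = 25.043
  OS A, Network: 64×43/207 = 13.295
  OS A, Storage: 64×83/207 = 25.662
  OS B, UI: 47×81/207 = 18.391
  OS B, Network: 47×43/207 = 9.763
  OS B, Storage: 47×83/207 = 18.845
  OS C, UI: 96×81/207 = 37.565
  OS C, Network: 96×43/207 = 19.942
  OS C, Storage: 96×83/207 = 38.493
Contributions (O − E)²/E:
  (36 − 25.043)²/25.043 = 4.7940
  (11 − 13.295)²/13.295 = 0.3962
  (17 − 25.662)²/25.662 = 2.9238
  (9 − 18.391)²/18.391 = 4.7953
  (14 − 9.763)²/9.763 = 1.8388
  (24 − 18.845)²/18.845 = 1.4101
  (36 − 37.565)²/37.565 = 0.0652
  (18 − 19.942)²/19.942 = 0.1891
  (42 − 38.493)²/38.493 = 0.3195
χ² = 4.7940 + 0.3962 + 2.9238 + 4.7953 + 1.8388 + 1.4101 + 0.0652 + 0.1891 + 0.3195 = 16.73
df = (3−1)(3−1) = 4. Since 16.73 > 11.143, reject the null hypothesis of independence at α = 0.025.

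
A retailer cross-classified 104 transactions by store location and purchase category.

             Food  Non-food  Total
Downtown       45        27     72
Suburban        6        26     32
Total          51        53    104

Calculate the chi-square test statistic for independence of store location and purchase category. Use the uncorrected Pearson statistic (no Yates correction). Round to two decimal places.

Grand total N = 104.
Expected counts (row total × column total / N):
  Downtown, Food: 72×51/104 = 35.308
  Downtown, Non-food: 72×53/104 = 36.692
  Suburban, Food: 32×51/104 = 15.692
  Suburban, Non-food: 32×53/104 = 16.308
Contributions (O − E)²/E:
  (45 − 35.308)²/35.308 = 2.6604
  (27 − 36.692)²/36.692 = 2.5601
  (6 − 15.692)²/15.692 = 5.9862
  (26 − 16.308)²/16.308 = 5.7600
χ² = 2.6604 + 2.5601 + 5.9862 + 5.7600 = 16.97

16.97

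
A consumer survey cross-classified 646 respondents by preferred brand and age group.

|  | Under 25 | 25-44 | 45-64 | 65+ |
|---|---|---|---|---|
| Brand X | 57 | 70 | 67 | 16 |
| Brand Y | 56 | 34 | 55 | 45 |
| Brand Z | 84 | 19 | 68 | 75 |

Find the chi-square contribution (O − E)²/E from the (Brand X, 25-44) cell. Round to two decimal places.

Row total (Brand X) = 210; column total (25-44) = 123; N = 646.
Expected count E = 210 × 123 / 646 = 39.985.
Contribution = (O − E)²/E = (70 − 39.985)² / 39.985 = 22.53.

22.53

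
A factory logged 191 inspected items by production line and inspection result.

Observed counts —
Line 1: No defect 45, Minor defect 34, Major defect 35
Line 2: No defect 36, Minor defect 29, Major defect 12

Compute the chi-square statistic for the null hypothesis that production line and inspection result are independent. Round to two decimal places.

5.70

Row totals: 114, 77. Column totals: 81, 63, 47. Grand total N = 191.
Expected counts (row total × column total / N):
  Line 1, No defect: 114×81/191 = 48.346
  Line 1, Minor defect: 114×63/191 = 37.602
  Line 1, Major defect: 114×47/191 = 28.052
  Line 2, No defect: 77×81/191 = 32.654
  Line 2, Minor defect: 77×63/191 = 25.398
  Line 2, Major defect: 77×47/191 = 18.948
Contributions (O − E)²/E:
  (45 − 48.346)²/48.346 = 0.2316
  (34 − 37.602)²/37.602 = 0.3450
  (35 − 28.052)²/28.052 = 1.7209
  (36 − 32.654)²/32.654 = 0.3429
  (29 − 25.398)²/25.398 = 0.5108
  (12 − 18.948)²/18.948 = 2.5477
χ² = 0.2316 + 0.3450 + 1.7209 + 0.3429 + 0.5108 + 2.5477 = 5.70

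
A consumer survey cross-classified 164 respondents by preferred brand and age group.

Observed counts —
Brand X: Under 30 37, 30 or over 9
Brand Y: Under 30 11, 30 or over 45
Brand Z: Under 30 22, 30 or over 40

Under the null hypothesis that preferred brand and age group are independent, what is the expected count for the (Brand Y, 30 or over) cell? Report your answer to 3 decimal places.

Row total (Brand Y) = 56; column total (30 or over) = 94; grand total N = 164.
Expected count = (row total × column total) / N = 56 × 94 / 164 = 32.098.

32.098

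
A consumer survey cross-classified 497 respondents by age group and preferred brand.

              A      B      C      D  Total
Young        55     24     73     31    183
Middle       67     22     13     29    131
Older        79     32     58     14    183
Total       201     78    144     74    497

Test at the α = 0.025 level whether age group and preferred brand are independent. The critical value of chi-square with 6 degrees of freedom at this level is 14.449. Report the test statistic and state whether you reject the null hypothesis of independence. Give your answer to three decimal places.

Grand total N = 497.
Expected counts (row total × column total / N):
  Young, A: 183×201/497 = 74.0101
  Young, B: 183×78/497 = 28.7203
  Young, C: 183×144/497 = 53.0221
  Young, D: 183×74/497 = 27.2475
  Middle, A: 131×201/497 = 52.9799
  Middle, B: 131×78/497 = 20.5594
  Middle, C: 131×144/497 = 37.9557
  Middle, D: 131×74/497 = 19.5050
  Older, A: 183×201/497 = 74.0101
  Older, B: 183×78/497 = 28.7203
  Older, C: 183×144/497 = 53.0221
  Older, D: 183×74/497 = 27.2475
Contributions (O − E)²/E:
  (55 − 74.0101)²/74.0101 = 4.8829
  (24 − 28.7203)²/28.7203 = 0.7758
  (73 − 53.0221)²/53.0221 = 7.5274
  (31 − 27.2475)²/27.2475 = 0.5168
  (67 − 52.9799)²/52.9799 = 3.7101
  (22 − 20.5594)²/20.5594 = 0.1009
  (13 − 37.9557)²/37.9557 = 16.4083
  (29 − 19.5050)²/19.5050 = 4.6221
  (79 − 74.0101)²/74.0101 = 0.3364
  (32 − 28.7203)²/28.7203 = 0.3745
  (58 − 53.0221)²/53.0221 = 0.4673
  (14 − 27.2475)²/27.2475 = 6.4408
χ² = 4.8829 + 0.7758 + 7.5274 + 0.5168 + 3.7101 + 0.1009 + 16.4083 + 4.6221 + 0.3364 + 0.3745 + 0.4673 + 6.4408 = 46.163
df = (3−1)(4−1) = 6. Since 46.163 > 14.449, reject the null hypothesis of independence at α = 0.025.

46.163; reject H₀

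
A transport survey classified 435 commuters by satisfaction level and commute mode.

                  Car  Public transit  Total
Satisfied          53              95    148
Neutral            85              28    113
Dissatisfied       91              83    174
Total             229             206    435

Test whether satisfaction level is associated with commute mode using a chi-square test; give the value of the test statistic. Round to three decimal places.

Grand total N = 435.
Expected counts (row total × column total / N):
  Satisfied, Car: 148×229/435 = 77.9126
  Satisfied, Public transit: 148×206/435 = 70.0874
  Neutral, Car: 113×229/435 = 59.4874
  Neutral, Public transit: 113×206/435 = 53.5126
  Dissatisfied, Car: 174×229/435 = 91.6000
  Dissatisfied, Public transit: 174×206/435 = 82.4000
Contributions (O − E)²/E:
  (53 − 77.9126)²/77.9126 = 7.9658
  (95 − 70.0874)²/70.0874 = 8.8552
  (85 − 59.4874)²/59.4874 = 10.9417
  (28 − 53.5126)²/53.5126 = 12.1634
  (91 − 91.6000)²/91.6000 = 0.0039
  (83 − 82.4000)²/82.4000 = 0.0044
χ² = 7.9658 + 8.8552 + 10.9417 + 12.1634 + 0.0039 + 0.0044 = 39.934

39.934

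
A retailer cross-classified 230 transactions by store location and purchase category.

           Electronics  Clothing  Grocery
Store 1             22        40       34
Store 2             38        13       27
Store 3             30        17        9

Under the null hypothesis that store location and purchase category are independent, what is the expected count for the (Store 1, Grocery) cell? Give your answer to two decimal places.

29.22

Row total (Store 1) = 96; column total (Grocery) = 70; grand total N = 230.
Expected count = (row total × column total) / N = 96 × 70 / 230 = 29.22.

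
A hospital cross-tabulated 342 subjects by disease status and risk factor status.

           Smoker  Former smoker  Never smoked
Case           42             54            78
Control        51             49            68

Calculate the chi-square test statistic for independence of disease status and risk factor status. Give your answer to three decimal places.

Row totals: 174, 168. Column totals: 93, 103, 146. Grand total N = 342.
Expected counts (row total × column total / N):
  Case, Smoker: 174×93/342 = 47.3158
  Case, Former smoker: 174×103/342 = 52.4035
  Case, Never smoked: 174×146/342 = 74.2807
  Control, Smoker: 168×93/342 = 45.6842
  Control, Former smoker: 168×103/342 = 50.5965
  Control, Never smoked: 168×146/342 = 71.7193
Contributions (O − E)²/E:
  (42 − 47.3158)²/47.3158 = 0.5972
  (54 − 52.4035)²/52.4035 = 0.0486
  (78 − 74.2807)²/74.2807 = 0.1862
  (51 − 45.6842)²/45.6842 = 0.6185
  (49 − 50.5965)²/50.5965 = 0.0504
  (68 − 71.7193)²/71.7193 = 0.1929
χ² = 0.5972 + 0.0486 + 0.1862 + 0.6185 + 0.0504 + 0.1929 = 1.694

1.694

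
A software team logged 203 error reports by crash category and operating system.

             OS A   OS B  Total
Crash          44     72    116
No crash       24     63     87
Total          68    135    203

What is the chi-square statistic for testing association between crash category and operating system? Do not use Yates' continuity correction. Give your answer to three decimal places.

2.388

Grand total N = 203.
Expected counts (row total × column total / N):
  Crash, OS A: 116×68/203 = 38.8571
  Crash, OS B: 116×135/203 = 77.1429
  No crash, OS A: 87×68/203 = 29.1429
  No crash, OS B: 87×135/203 = 57.8571
Contributions (O − E)²/E:
  (44 − 38.8571)²/38.8571 = 0.6807
  (72 − 77.1429)²/77.1429 = 0.3429
  (24 − 29.1429)²/29.1429 = 0.9076
  (63 − 57.8571)²/57.8571 = 0.4572
χ² = 0.6807 + 0.3429 + 0.9076 + 0.4572 = 2.388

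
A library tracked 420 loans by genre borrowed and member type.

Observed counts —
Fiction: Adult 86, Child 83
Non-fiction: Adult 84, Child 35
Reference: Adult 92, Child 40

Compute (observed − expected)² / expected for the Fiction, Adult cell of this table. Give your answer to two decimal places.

Row total (Fiction) = 169; column total (Adult) = 262; N = 420.
Expected count E = 169 × 262 / 420 = 105.4238.
Contribution = (O − E)²/E = (86 − 105.4238)² / 105.4238 = 3.58.

3.58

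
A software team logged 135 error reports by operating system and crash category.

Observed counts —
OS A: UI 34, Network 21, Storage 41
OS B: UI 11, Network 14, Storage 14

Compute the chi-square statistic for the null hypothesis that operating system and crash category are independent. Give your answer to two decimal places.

Row totals: 96, 39. Column totals: 45, 35, 55. Grand total N = 135.
Expected counts (row total × column total / N):
  OS A, UI: 96×45/135 = 32.000
  OS A, Network: 96×35/135 = 24.889
  OS A, Storage: 96×55/135 = 39.111
  OS B, UI: 39×45/135 = 13.000
  OS B, Network: 39×35/135 = 10.111
  OS B, Storage: 39×55/135 = 15.889
Contributions (O − E)²/E:
  (34 − 32.000)²/32.000 = 0.1250
  (21 − 24.889)²/24.889 = 0.6077
  (41 − 39.111)²/39.111 = 0.0912
  (11 − 13.000)²/13.000 = 0.3077
  (14 − 10.111)²/10.111 = 1.4958
  (14 − 15.889)²/15.889 = 0.2246
χ² = 0.1250 + 0.6077 + 0.0912 + 0.3077 + 1.4958 + 0.2246 = 2.85

2.85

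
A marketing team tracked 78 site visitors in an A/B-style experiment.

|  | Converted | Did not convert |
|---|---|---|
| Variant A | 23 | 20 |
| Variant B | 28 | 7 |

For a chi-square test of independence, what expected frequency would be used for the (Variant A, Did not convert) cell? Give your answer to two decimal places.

14.88

Row total (Variant A) = 43; column total (Did not convert) = 27; grand total N = 78.
Expected count = (row total × column total) / N = 43 × 27 / 78 = 14.88.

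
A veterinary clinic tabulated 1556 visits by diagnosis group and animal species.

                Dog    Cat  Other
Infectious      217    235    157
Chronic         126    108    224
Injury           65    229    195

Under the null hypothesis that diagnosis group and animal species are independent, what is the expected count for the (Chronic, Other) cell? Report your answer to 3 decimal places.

Row total (Chronic) = 458; column total (Other) = 576; grand total N = 1556.
Expected count = (row total × column total) / N = 458 × 576 / 1556 = 169.542.

169.542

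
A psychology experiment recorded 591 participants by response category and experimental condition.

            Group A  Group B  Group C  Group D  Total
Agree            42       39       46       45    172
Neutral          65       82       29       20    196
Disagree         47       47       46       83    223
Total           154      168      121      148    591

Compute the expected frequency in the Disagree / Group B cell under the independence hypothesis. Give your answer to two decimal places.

Row total (Disagree) = 223; column total (Group B) = 168; grand total N = 591.
Expected count = (row total × column total) / N = 223 × 168 / 591 = 63.39.

63.39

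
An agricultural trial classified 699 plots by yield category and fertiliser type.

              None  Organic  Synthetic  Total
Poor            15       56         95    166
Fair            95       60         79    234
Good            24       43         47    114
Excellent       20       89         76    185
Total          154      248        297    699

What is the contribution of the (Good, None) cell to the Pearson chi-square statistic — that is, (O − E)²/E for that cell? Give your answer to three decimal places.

0.050

Row total (Good) = 114; column total (None) = 154; N = 699.
Expected count E = 114 × 154 / 699 = 25.1159.
Contribution = (O − E)²/E = (24 − 25.1159)² / 25.1159 = 0.050.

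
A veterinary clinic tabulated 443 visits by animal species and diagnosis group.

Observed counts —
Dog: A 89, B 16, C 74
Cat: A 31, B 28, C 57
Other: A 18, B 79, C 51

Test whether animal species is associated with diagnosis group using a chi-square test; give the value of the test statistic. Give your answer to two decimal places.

99.46

Row totals: 179, 116, 148. Column totals: 138, 123, 182. Grand total N = 443.
Expected counts (row total × column total / N):
  Dog, A: 179×138/443 = 55.761
  Dog, B: 179×123/443 = 49.700
  Dog, C: 179×182/443 = 73.540
  Cat, A: 116×138/443 = 36.135
  Cat, B: 116×123/443 = 32.208
  Cat, C: 116×182/443 = 47.657
  Other, A: 148×138/443 = 46.104
  Other, B: 148×123/443 = 41.093
  Other, C: 148×182/443 = 60.804
Contributions (O − E)²/E:
  (89 − 55.761)²/55.761 = 19.8137
  (16 − 49.700)²/49.700 = 22.8509
  (74 − 73.540)²/73.540 = 0.0029
  (31 − 36.135)²/36.135 = 0.7297
  (28 − 32.208)²/32.208 = 0.5498
  (57 − 47.657)²/47.657 = 1.8317
  (18 − 46.104)²/46.104 = 17.1316
  (79 − 41.093)²/41.093 = 34.9680
  (51 − 60.804)²/60.804 = 1.5808
χ² = 19.8137 + 22.8509 + 0.0029 + 0.7297 + 0.5498 + 1.8317 + 17.1316 + 34.9680 + 1.5808 = 99.46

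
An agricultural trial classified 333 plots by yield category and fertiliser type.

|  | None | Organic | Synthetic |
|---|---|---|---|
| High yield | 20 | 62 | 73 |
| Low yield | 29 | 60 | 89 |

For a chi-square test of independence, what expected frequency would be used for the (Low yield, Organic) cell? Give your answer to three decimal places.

Row total (Low yield) = 178; column total (Organic) = 122; grand total N = 333.
Expected count = (row total × column total) / N = 178 × 122 / 333 = 65.213.

65.213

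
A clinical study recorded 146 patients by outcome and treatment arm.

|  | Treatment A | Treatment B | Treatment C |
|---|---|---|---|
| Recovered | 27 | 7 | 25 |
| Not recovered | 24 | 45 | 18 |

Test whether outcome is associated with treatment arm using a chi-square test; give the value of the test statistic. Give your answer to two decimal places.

Row totals: 59, 87. Column totals: 51, 52, 43. Grand total N = 146.
Expected counts (row total × column total / N):
  Recovered, Treatment A: 59×51/146 = 20.610
  Recovered, Treatment B: 59×52/146 = 21.014
  Recovered, Treatment C: 59×43/146 = 17.377
  Not recovered, Treatment A: 87×51/146 = 30.390
  Not recovered, Treatment B: 87×52/146 = 30.986
  Not recovered, Treatment C: 87×43/146 = 25.623
Contributions (O − E)²/E:
  (27 − 20.610)²/20.610 = 1.9812
  (7 − 21.014)²/21.014 = 9.3458
  (25 − 17.377)²/17.377 = 3.3441
  (24 − 30.390)²/30.390 = 1.3436
  (45 − 30.986)²/30.986 = 6.3381
  (18 − 25.623)²/25.623 = 2.2679
χ² = 1.9812 + 9.3458 + 3.3441 + 1.3436 + 6.3381 + 2.2679 = 24.62

24.62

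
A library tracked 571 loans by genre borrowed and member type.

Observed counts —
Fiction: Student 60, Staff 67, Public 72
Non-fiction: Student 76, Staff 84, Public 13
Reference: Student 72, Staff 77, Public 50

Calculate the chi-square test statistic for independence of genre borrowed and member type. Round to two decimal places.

Row totals: 199, 173, 199. Column totals: 208, 228, 135. Grand total N = 571.
Expected counts (row total × column total / N):
  Fiction, Student: 199×208/571 = 72.490
  Fiction, Staff: 199×228/571 = 79.461
  Fiction, Public: 199×135/571 = 47.049
  Non-fiction, Student: 173×208/571 = 63.019
  Non-fiction, Staff: 173×228/571 = 69.079
  Non-fiction, Public: 173×135/571 = 40.902
  Reference, Student: 199×208/571 = 72.490
  Reference, Staff: 199×228/571 = 79.461
  Reference, Public: 199×135/571 = 47.049
Contributions (O − E)²/E:
  (60 − 72.490)²/72.490 = 2.1520
  (67 − 79.461)²/79.461 = 1.9541
  (72 − 47.049)²/47.049 = 13.2320
  (76 − 63.019)²/63.019 = 2.6739
  (84 − 69.079)²/69.079 = 3.2229
  (13 − 40.902)²/40.902 = 19.0338
  (72 − 72.490)²/72.490 = 0.0033
  (77 − 79.461)²/79.461 = 0.0762
  (50 − 47.049)²/47.049 = 0.1851
χ² = 2.1520 + 1.9541 + 13.2320 + 2.6739 + 3.2229 + 19.0338 + 0.0033 + 0.0762 + 0.1851 = 42.53

42.53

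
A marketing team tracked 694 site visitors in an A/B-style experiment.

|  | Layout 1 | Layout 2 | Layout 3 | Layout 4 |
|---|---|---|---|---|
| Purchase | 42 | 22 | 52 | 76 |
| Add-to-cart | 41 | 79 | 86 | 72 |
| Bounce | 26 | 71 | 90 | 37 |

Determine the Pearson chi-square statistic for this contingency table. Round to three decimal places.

53.415

Row totals: 192, 278, 224. Column totals: 109, 172, 228, 185. Grand total N = 694.
Expected counts (row total × column total / N):
  Purchase, Layout 1: 192×109/694 = 30.1556
  Purchase, Layout 2: 192×172/694 = 47.5850
  Purchase, Layout 3: 192×228/694 = 63.0778
  Purchase, Layout 4: 192×185/694 = 51.1816
  Add-to-cart, Layout 1: 278×109/694 = 43.6628
  Add-to-cart, Layout 2: 278×172/694 = 68.8991
  Add-to-cart, Layout 3: 278×228/694 = 91.3314
  Add-to-cart, Layout 4: 278×185/694 = 74.1066
  Bounce, Layout 1: 224×109/694 = 35.1816
  Bounce, Layout 2: 224×172/694 = 55.5159
  Bounce, Layout 3: 224×228/694 = 73.5908
  Bounce, Layout 4: 224×185/694 = 59.7118
Contributions (O − E)²/E:
  (42 − 30.1556)²/30.1556 = 4.6522
  (22 − 47.5850)²/47.5850 = 13.7563
  (52 − 63.0778)²/63.0778 = 1.9455
  (76 − 51.1816)²/51.1816 = 12.0347
  (41 − 43.6628)²/43.6628 = 0.1624
  (79 − 68.8991)²/68.8991 = 1.4808
  (86 − 91.3314)²/91.3314 = 0.3112
  (72 − 74.1066)²/74.1066 = 0.0599
  (26 − 35.1816)²/35.1816 = 2.3962
  (71 − 55.5159)²/55.5159 = 4.3187
  (90 − 73.5908)²/73.5908 = 3.6589
  (37 − 59.7118)²/59.7118 = 8.6386
χ² = 4.6522 + 13.7563 + 1.9455 + 12.0347 + 0.1624 + 1.4808 + 0.3112 + 0.0599 + 2.3962 + 4.3187 + 3.6589 + 8.6386 = 53.415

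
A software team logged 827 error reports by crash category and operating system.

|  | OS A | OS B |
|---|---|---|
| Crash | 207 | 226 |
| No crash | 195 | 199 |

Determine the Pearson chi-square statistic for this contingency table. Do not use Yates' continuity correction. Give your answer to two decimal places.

0.23

Row totals: 433, 394. Column totals: 402, 425. Grand total N = 827.
Expected counts (row total × column total / N):
  Crash, OS A: 433×402/827 = 210.479
  Crash, OS B: 433×425/827 = 222.521
  No crash, OS A: 394×402/827 = 191.521
  No crash, OS B: 394×425/827 = 202.479
Contributions (O − E)²/E:
  (207 − 210.479)²/210.479 = 0.0575
  (226 − 222.521)²/222.521 = 0.0544
  (195 − 191.521)²/191.521 = 0.0632
  (199 − 202.479)²/202.479 = 0.0598
χ² = 0.0575 + 0.0544 + 0.0632 + 0.0598 = 0.23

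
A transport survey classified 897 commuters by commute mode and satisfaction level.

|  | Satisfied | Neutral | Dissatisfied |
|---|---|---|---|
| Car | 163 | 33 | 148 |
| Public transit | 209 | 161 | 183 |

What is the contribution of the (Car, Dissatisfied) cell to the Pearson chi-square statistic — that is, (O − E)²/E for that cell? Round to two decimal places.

3.49

Row total (Car) = 344; column total (Dissatisfied) = 331; N = 897.
Expected count E = 344 × 331 / 897 = 126.939.
Contribution = (O − E)²/E = (148 − 126.939)² / 126.939 = 3.49.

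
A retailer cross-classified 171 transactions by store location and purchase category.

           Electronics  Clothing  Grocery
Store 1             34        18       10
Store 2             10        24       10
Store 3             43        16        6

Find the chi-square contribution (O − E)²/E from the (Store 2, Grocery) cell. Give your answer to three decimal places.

1.638

Row total (Store 2) = 44; column total (Grocery) = 26; N = 171.
Expected count E = 44 × 26 / 171 = 6.6901.
Contribution = (O − E)²/E = (10 − 6.6901)² / 6.6901 = 1.638.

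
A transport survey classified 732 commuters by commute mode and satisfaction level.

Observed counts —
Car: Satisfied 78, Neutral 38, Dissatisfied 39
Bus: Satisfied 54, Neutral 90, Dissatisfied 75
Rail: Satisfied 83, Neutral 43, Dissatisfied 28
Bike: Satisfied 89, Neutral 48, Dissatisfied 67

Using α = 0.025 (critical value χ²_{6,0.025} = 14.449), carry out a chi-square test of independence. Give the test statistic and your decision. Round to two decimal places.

47.66; reject H₀

Row totals: 155, 219, 154, 204. Column totals: 304, 219, 209. Grand total N = 732.
Expected counts (row total × column total / N):
  Car, Satisfied: 155×304/732 = 64.372
  Car, Neutral: 155×219/732 = 46.373
  Car, Dissatisfied: 155×209/732 = 44.255
  Bus, Satisfied: 219×304/732 = 90.951
  Bus, Neutral: 219×219/732 = 65.520
  Bus, Dissatisfied: 219×209/732 = 62.529
  Rail, Satisfied: 154×304/732 = 63.956
  Rail, Neutral: 154×219/732 = 46.074
  Rail, Dissatisfied: 154×209/732 = 43.970
  Bike, Satisfied: 204×304/732 = 84.721
  Bike, Neutral: 204×219/732 = 61.033
  Bike, Dissatisfied: 204×209/732 = 58.246
Contributions (O − E)²/E:
  (78 − 64.372)²/64.372 = 2.8851
  (38 − 46.373)²/46.373 = 1.5118
  (39 − 44.255)²/44.255 = 0.6240
  (54 − 90.951)²/90.951 = 15.0122
  (90 − 65.520)²/65.520 = 9.1464
  (75 − 62.529)²/62.529 = 2.4873
  (83 − 63.956)²/63.956 = 5.6707
  (43 − 46.074)²/46.074 = 0.2051
  (28 − 43.970)²/43.970 = 5.8003
  (89 − 84.721)²/84.721 = 0.2161
  (48 − 61.033)²/61.033 = 2.7831
  (67 − 58.246)²/58.246 = 1.3157
χ² = 2.8851 + 1.5118 + 0.6240 + 15.0122 + 9.1464 + 2.4873 + 5.6707 + 0.2051 + 5.8003 + 0.2161 + 2.7831 + 1.3157 = 47.66
df = (4−1)(3−1) = 6. Since 47.66 > 14.449, reject the null hypothesis of independence at α = 0.025.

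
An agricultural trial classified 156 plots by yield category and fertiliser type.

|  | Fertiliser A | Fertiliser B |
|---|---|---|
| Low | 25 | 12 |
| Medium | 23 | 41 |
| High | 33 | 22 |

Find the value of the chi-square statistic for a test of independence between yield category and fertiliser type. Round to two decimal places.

11.62

Row totals: 37, 64, 55. Column totals: 81, 75. Grand total N = 156.
Expected counts (row total × column total / N):
  Low, Fertiliser A: 37×81/156 = 19.212
  Low, Fertiliser B: 37×75/156 = 17.788
  Medium, Fertiliser A: 64×81/156 = 33.231
  Medium, Fertiliser B: 64×75/156 = 30.769
  High, Fertiliser A: 55×81/156 = 28.558
  High, Fertiliser B: 55×75/156 = 26.442
Contributions (O − E)²/E:
  (25 − 19.212)²/19.212 = 1.7438
  (12 − 17.788)²/17.788 = 1.8833
  (23 − 33.231)²/33.231 = 3.1499
  (41 − 30.769)²/30.769 = 3.4019
  (33 − 28.558)²/28.558 = 0.6909
  (22 − 26.442)²/26.442 = 0.7462
χ² = 1.7438 + 1.8833 + 3.1499 + 3.4019 + 0.6909 + 0.7462 = 11.62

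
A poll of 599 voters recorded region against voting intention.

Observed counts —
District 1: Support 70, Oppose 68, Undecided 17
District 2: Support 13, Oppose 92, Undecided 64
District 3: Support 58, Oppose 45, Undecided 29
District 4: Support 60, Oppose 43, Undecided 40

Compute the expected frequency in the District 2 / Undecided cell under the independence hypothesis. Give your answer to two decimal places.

42.32

Row total (District 2) = 169; column total (Undecided) = 150; grand total N = 599.
Expected count = (row total × column total) / N = 169 × 150 / 599 = 42.32.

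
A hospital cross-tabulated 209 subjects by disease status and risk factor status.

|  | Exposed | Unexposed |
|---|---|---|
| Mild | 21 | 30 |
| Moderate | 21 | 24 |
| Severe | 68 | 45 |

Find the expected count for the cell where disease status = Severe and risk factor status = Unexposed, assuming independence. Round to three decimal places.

Row total (Severe) = 113; column total (Unexposed) = 99; grand total N = 209.
Expected count = (row total × column total) / N = 113 × 99 / 209 = 53.526.

53.526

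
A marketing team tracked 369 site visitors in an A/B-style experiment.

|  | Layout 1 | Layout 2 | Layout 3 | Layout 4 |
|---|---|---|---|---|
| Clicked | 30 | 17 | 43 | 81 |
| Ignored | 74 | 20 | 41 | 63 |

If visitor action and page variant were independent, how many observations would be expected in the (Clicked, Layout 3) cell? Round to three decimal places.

Row total (Clicked) = 171; column total (Layout 3) = 84; grand total N = 369.
Expected count = (row total × column total) / N = 171 × 84 / 369 = 38.927.

38.927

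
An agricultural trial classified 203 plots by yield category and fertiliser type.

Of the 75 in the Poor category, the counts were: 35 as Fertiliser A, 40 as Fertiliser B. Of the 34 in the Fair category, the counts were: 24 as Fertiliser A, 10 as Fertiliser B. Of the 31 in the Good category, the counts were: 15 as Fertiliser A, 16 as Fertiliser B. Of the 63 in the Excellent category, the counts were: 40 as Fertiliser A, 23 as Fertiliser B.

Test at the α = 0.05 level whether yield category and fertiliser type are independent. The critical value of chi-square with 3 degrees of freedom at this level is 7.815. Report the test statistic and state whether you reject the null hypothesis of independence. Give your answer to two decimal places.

Row totals: 75, 34, 31, 63. Column totals: 114, 89. Grand total N = 203.
Expected counts (row total × column total / N):
  Poor, Fertiliser A: 75×114/203 = 42.118
  Poor, Fertiliser B: 75×89/203 = 32.882
  Fair, Fertiliser A: 34×114/203 = 19.094
  Fair, Fertiliser B: 34×89/203 = 14.906
  Good, Fertiliser A: 31×114/203 = 17.409
  Good, Fertiliser B: 31×89/203 = 13.591
  Excellent, Fertiliser A: 63×114/203 = 35.379
  Excellent, Fertiliser B: 63×89/203 = 27.621
Contributions (O − E)²/E:
  (35 − 42.118)²/42.118 = 1.2030
  (40 − 32.882)²/32.882 = 1.5408
  (24 − 19.094)²/19.094 = 1.2605
  (10 − 14.906)²/14.906 = 1.6147
  (15 − 17.409)²/17.409 = 0.3333
  (16 − 13.591)²/13.591 = 0.4270
  (40 − 35.379)²/35.379 = 0.6036
  (23 − 27.621)²/27.621 = 0.7731
χ² = 1.2030 + 1.5408 + 1.2605 + 1.6147 + 0.3333 + 0.4270 + 0.6036 + 0.7731 = 7.76
df = (4−1)(2−1) = 3. Since 7.76 < 7.815, fail to reject the null hypothesis of independence at α = 0.05.

7.76; fail to reject H₀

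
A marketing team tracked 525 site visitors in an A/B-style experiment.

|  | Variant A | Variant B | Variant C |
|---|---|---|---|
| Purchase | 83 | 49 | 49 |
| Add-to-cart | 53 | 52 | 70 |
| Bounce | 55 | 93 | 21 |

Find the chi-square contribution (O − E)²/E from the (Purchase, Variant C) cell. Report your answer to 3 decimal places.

0.011

Row total (Purchase) = 181; column total (Variant C) = 140; N = 525.
Expected count E = 181 × 140 / 525 = 48.2667.
Contribution = (O − E)²/E = (49 − 48.2667)² / 48.2667 = 0.011.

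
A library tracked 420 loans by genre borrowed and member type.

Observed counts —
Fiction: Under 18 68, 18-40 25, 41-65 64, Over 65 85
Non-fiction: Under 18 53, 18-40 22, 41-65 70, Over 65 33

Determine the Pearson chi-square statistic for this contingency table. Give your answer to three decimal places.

Row totals: 242, 178. Column totals: 121, 47, 134, 118. Grand total N = 420.
Expected counts (row total × column total / N):
  Fiction, Under 18: 242×121/420 = 69.7190
  Fiction, 18-40: 242×47/420 = 27.0810
  Fiction, 41-65: 242×134/420 = 77.2095
  Fiction, Over 65: 242×118/420 = 67.9905
  Non-fiction, Under 18: 178×121/420 = 51.2810
  Non-fiction, 18-40: 178×47/420 = 19.9190
  Non-fiction, 41-65: 178×134/420 = 56.7905
  Non-fiction, Over 65: 178×118/420 = 50.0095
Contributions (O − E)²/E:
  (68 − 69.7190)²/69.7190 = 0.0424
  (25 − 27.0810)²/27.0810 = 0.1599
  (64 − 77.2095)²/77.2095 = 2.2600
  (85 − 67.9905)²/67.9905 = 4.2553
  (53 − 51.2810)²/51.2810 = 0.0576
  (22 − 19.9190)²/19.9190 = 0.2174
  (70 − 56.7905)²/56.7905 = 3.0725
  (33 − 50.0095)²/50.0095 = 5.7854
χ² = 0.0424 + 0.1599 + 2.2600 + 4.2553 + 0.0576 + 0.2174 + 3.0725 + 5.7854 = 15.851

15.851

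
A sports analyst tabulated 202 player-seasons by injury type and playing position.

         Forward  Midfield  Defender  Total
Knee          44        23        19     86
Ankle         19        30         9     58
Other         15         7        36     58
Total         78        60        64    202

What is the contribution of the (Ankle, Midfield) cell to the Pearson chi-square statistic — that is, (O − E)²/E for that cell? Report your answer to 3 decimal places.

9.469

Row total (Ankle) = 58; column total (Midfield) = 60; N = 202.
Expected count E = 58 × 60 / 202 = 17.2277.
Contribution = (O − E)²/E = (30 − 17.2277)² / 17.2277 = 9.469.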